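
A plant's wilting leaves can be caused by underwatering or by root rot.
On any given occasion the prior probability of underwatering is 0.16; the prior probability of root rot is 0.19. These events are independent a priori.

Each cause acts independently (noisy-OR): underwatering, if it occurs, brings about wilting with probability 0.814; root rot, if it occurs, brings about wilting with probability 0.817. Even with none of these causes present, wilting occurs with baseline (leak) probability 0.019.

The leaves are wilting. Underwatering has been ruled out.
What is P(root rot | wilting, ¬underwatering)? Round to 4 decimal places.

P(root rot | wilting, ¬underwatering) ≈ 0.9101

Under noisy-OR, P(wilting | causes) = 1 − (1−0.019)·∏(1−qᵢ) over the active causes.
P(wilting | ¬underwatering) = 0.019·0.81 + 0.820477·0.19 = 0.015390 + 0.155891 = 0.171281
Restricting to configurations with root rot present: 0.820477·0.19 = 0.155891.
Hence the posterior is 0.155891/0.171281 ≈ 0.9101.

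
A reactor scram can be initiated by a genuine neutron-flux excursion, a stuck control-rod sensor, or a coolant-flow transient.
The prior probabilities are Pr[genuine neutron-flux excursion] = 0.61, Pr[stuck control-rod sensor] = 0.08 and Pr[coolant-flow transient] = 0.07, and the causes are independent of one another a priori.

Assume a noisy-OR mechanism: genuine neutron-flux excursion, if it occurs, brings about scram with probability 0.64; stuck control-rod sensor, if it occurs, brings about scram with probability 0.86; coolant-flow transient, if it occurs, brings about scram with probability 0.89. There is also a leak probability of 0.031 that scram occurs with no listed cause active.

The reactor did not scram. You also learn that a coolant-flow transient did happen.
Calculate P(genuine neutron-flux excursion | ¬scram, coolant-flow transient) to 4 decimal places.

Under noisy-OR, P(scram | causes) = 1 − (1−0.031)·∏(1−qᵢ) over the active causes.
P(¬scram | coolant-flow transient) = 0.10659×0.39×0.92 + 0.014923×0.39×0.08 + 0.038372×0.61×0.92 + 0.005372×0.61×0.08 = 0.038244 + 0.000466 + 0.021534 + 0.000262 = 0.060506
The genuine neutron-flux excursion-present share is 0.021534 + 0.000262 = 0.021796.
So P(genuine neutron-flux excursion | ¬scram, coolant-flow transient) = 0.021796/0.060506 ≈ 0.3602.

P(genuine neutron-flux excursion | ¬scram, coolant-flow transient) ≈ 0.3602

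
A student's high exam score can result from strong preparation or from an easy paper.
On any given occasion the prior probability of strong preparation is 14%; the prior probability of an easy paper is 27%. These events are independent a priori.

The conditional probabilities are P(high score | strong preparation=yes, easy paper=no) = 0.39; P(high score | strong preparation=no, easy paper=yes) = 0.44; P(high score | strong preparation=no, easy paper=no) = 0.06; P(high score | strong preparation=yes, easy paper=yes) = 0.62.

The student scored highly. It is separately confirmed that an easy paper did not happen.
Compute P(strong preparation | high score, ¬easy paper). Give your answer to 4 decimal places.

P(strong preparation | high score, ¬easy paper) ≈ 0.5141

Sum P(high score|·) weighted by the priors over both values of strong preparation:
  P(high score | ¬easy paper) = 0.06·0.86 + 0.39·0.14
        = 0.051600 + 0.054600 = 0.106200
Keeping only the strong preparation-present terms gives 0.054600, so
  P(strong preparation | high score, ¬easy paper) = 0.054600 / 0.106200 ≈ 0.5141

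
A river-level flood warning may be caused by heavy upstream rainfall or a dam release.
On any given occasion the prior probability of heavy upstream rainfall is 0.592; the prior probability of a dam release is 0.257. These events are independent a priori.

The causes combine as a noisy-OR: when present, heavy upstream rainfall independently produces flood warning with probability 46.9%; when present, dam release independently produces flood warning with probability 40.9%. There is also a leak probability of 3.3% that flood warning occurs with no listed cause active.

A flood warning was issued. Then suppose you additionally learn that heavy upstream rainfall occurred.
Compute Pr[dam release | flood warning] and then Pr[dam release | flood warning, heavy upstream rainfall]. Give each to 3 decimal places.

Under noisy-OR, P(flood warning | causes) = 1 − (1−0.033)·∏(1−qᵢ) over the active causes.
Enumerate the 4 (heavy upstream rainfall, dam release) configurations and weight by the priors:
  P(flood warning) = 0.033×0.408×0.743 + 0.428503×0.408×0.257 + 0.486523×0.592×0.743 + 0.696535×0.592×0.257
        = 0.010004 + 0.044931 + 0.214000 + 0.105974 = 0.374909
The terms with dam release present sum to 0.150905, so
  P(dam release | flood warning) = 0.150905 / 0.374909 ≈ 0.403

With the extra evidence:
Weight on dam release=true, given the evidence: 0.696535*0.257 = 0.179009
Denominator P(flood warning | heavy upstream rainfall): 0.486523*0.743 + 0.696535*0.257 = 0.540496
Posterior = 0.179009 / 0.540496 ≈ 0.331

Pr[dam release | flood warning] ≈ 0.403; Pr[dam release | flood warning, heavy upstream rainfall] ≈ 0.331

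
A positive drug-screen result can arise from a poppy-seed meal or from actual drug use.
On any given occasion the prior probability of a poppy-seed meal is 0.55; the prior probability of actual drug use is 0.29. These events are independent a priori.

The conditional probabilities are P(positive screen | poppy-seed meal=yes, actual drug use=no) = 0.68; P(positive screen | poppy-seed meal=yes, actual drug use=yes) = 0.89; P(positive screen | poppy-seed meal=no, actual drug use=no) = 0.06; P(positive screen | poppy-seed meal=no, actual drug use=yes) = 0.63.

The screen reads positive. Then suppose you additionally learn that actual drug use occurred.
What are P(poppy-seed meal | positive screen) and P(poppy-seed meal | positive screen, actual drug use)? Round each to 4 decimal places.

P(poppy-seed meal | positive screen) ≈ 0.8008; P(poppy-seed meal | positive screen, actual drug use) ≈ 0.6332

P(positive screen) = 0.06·0.45·0.71 + 0.63·0.45·0.29 + 0.68·0.55·0.71 + 0.89·0.55·0.29 = 0.019170 + 0.082215 + 0.265540 + 0.141955 = 0.508880
Of this, 0.407495 comes from 0.265540 + 0.141955 (the poppy-seed meal=true cases).
P(poppy-seed meal | positive screen) = 0.407495 / 0.508880 ≈ 0.8008

Now condition on the additional information:
By total probability over both values of poppy-seed meal:
  P(positive screen | actual drug use) = 0.63×0.45 + 0.89×0.55
        = 0.283500 + 0.489500 = 0.773000
Keeping only the poppy-seed meal-present terms gives 0.489500, so
  P(poppy-seed meal | positive screen, actual drug use) = 0.489500 / 0.773000 ≈ 0.6332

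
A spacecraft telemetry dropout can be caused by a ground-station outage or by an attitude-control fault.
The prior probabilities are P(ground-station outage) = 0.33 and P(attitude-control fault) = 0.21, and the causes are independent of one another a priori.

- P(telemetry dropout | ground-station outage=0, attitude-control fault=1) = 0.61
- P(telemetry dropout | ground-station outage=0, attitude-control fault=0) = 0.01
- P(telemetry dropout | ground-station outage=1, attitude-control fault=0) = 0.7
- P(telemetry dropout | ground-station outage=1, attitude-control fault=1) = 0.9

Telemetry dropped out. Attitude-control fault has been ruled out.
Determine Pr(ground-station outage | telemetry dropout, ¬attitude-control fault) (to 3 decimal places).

P(telemetry dropout | ¬attitude-control fault) = 0.01×0.67 + 0.7×0.33 = 0.006700 + 0.231000 = 0.237700
Restricting to configurations with ground-station outage present: 0.7×0.33 = 0.231000.
So P(ground-station outage | telemetry dropout, ¬attitude-control fault) = 0.231000/0.237700 ≈ 0.972.

Pr(ground-station outage | telemetry dropout, ¬attitude-control fault) ≈ 0.972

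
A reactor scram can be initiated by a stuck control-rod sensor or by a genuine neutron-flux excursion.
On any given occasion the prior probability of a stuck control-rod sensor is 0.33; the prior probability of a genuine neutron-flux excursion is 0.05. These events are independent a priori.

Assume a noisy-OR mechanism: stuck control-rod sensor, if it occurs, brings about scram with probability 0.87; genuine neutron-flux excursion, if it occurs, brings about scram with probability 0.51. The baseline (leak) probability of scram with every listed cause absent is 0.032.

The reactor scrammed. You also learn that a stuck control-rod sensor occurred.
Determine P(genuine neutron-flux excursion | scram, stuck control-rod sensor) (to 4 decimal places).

Under noisy-OR, P(scram | causes) = 1 − (1−0.032)·∏(1−qᵢ) over the active causes.
P(scram | stuck control-rod sensor) = 0.87416×0.95 + 0.938338×0.05 = 0.830452 + 0.046917 = 0.877369
Restricting to configurations with genuine neutron-flux excursion present: 0.938338×0.05 = 0.046917.
P(genuine neutron-flux excursion | scram, stuck control-rod sensor) = 0.046917 / 0.877369 ≈ 0.0535

P(genuine neutron-flux excursion | scram, stuck control-rod sensor) ≈ 0.0535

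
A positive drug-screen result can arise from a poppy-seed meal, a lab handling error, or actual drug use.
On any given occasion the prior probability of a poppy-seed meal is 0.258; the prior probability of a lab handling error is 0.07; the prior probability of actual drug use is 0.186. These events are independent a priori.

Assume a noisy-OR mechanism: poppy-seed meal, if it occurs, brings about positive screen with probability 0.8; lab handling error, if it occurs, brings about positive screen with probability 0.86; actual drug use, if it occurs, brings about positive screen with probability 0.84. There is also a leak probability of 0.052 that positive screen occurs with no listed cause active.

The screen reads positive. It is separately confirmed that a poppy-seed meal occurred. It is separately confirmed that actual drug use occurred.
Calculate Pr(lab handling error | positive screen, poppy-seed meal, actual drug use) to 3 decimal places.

Pr(lab handling error | positive screen, poppy-seed meal, actual drug use) ≈ 0.072

Under noisy-OR, P(positive screen | causes) = 1 − (1−0.052)·∏(1−qᵢ) over the active causes.
P(positive screen | poppy-seed meal, actual drug use) = 0.969664·0.93 + 0.995753·0.07 = 0.901788 + 0.069703 = 0.971491
The lab handling error-present share is 0.995753·0.07 = 0.069703.
Hence the posterior is 0.069703/0.971491 ≈ 0.072.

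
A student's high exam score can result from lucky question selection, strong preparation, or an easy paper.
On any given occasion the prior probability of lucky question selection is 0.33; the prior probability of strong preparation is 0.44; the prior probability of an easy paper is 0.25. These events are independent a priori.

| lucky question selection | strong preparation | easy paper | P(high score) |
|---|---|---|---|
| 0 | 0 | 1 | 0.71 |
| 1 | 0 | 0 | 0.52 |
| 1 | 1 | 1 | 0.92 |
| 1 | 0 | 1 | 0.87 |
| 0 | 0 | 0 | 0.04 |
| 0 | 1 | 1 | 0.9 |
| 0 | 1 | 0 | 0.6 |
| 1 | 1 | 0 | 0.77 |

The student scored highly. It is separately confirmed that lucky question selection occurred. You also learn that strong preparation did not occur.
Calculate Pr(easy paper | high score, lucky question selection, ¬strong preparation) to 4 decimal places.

Pr(easy paper | high score, lucky question selection, ¬strong preparation) ≈ 0.3580

Enumerate both values of easy paper and weight by the priors:
  P(high score | lucky question selection, ¬strong preparation) = 0.52×0.75 + 0.87×0.25
        = 0.390000 + 0.217500 = 0.607500
The terms with easy paper present sum to 0.217500, so
  P(easy paper | high score, lucky question selection, ¬strong preparation) = 0.217500 / 0.607500 ≈ 0.3580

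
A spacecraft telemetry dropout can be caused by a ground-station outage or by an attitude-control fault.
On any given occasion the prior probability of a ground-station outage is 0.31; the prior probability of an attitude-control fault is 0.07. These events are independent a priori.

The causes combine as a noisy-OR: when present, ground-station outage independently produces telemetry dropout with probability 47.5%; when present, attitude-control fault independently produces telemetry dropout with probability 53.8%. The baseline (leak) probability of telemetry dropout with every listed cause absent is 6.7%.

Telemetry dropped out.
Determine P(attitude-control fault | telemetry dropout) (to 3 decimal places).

P(attitude-control fault | telemetry dropout) ≈ 0.189

Under noisy-OR, P(telemetry dropout | causes) = 1 − (1−0.067)·∏(1−qᵢ) over the active causes.
By total probability over the 4 (ground-station outage, attitude-control fault) configurations:
  P(telemetry dropout) = 0.067×0.69×0.93 + 0.568954×0.69×0.07 + 0.510175×0.31×0.93 + 0.773701×0.31×0.07
        = 0.042994 + 0.027480 + 0.147083 + 0.016789 = 0.234346
Configurations with attitude-control fault contribute 0.044269, so
  P(attitude-control fault | telemetry dropout) = 0.044269 / 0.234346 ≈ 0.189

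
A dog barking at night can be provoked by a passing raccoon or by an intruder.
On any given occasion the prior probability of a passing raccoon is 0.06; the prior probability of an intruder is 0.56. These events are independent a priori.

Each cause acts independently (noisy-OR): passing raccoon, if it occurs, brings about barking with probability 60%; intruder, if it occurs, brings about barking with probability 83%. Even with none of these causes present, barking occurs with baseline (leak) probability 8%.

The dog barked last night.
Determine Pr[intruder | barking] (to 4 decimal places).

Pr[intruder | barking] ≈ 0.9053

Under noisy-OR, P(barking | causes) = 1 − (1−0.08)·∏(1−qᵢ) over the active causes.
Weight on intruder=true, given the evidence: 0.444071 + 0.031498 = 0.475569
Normalizer over all consistent configurations: 0.08·0.94·0.44 + 0.8436·0.94·0.56 + 0.632·0.06·0.44 + 0.93744·0.06·0.56 = 0.525342
Posterior = 0.475569 / 0.525342 ≈ 0.9053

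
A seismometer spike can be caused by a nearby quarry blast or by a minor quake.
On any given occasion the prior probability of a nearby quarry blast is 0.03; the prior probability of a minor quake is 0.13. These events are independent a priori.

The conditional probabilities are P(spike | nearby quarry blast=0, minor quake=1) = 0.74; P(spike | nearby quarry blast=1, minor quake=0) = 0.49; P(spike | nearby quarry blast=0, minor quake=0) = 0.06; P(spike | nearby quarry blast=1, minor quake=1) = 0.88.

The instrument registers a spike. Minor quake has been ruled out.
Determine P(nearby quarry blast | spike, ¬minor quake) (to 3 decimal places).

P(spike | ¬minor quake) = 0.06·0.97 + 0.49·0.03 = 0.058200 + 0.014700 = 0.072900
The nearby quarry blast-present share is 0.49·0.03 = 0.014700.
P(nearby quarry blast | spike, ¬minor quake) = 0.014700 / 0.072900 ≈ 0.202

P(nearby quarry blast | spike, ¬minor quake) ≈ 0.202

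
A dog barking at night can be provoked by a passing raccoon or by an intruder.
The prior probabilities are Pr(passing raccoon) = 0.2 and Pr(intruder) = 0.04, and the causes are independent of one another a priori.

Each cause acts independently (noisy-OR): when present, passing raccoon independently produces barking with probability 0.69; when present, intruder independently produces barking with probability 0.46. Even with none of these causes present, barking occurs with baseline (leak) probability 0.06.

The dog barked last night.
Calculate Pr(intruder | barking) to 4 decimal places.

Under noisy-OR, P(barking | causes) = 1 − (1−0.06)·∏(1−qᵢ) over the active causes.
Sum P(barking|·) weighted by the priors over the 4 (passing raccoon, intruder) configurations:
  P(barking) = 0.06×0.8×0.96 + 0.4924×0.8×0.04 + 0.7086×0.2×0.96 + 0.842644×0.2×0.04
        = 0.046080 + 0.015757 + 0.136051 + 0.006741 = 0.204629
Keeping only the intruder-present terms gives 0.022498, so
  P(intruder | barking) = 0.022498 / 0.204629 ≈ 0.1099

Pr(intruder | barking) ≈ 0.1099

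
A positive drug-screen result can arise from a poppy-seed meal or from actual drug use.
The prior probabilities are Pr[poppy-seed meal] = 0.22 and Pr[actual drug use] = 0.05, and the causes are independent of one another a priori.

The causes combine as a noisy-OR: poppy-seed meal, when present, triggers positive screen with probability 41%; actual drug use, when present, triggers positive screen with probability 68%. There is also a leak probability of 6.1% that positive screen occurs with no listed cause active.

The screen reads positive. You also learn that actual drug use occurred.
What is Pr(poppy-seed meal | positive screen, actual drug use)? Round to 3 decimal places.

Under noisy-OR, P(positive screen | causes) = 1 − (1−0.061)·∏(1−qᵢ) over the active causes.
P(positive screen | actual drug use) = 0.69952·0.78 + 0.822717·0.22 = 0.545626 + 0.180998 = 0.726624
Of this, 0.180998 comes from 0.822717·0.22 (the poppy-seed meal=true cases).
P(poppy-seed meal | positive screen, actual drug use) = 0.180998 / 0.726624 ≈ 0.249

Pr(poppy-seed meal | positive screen, actual drug use) ≈ 0.249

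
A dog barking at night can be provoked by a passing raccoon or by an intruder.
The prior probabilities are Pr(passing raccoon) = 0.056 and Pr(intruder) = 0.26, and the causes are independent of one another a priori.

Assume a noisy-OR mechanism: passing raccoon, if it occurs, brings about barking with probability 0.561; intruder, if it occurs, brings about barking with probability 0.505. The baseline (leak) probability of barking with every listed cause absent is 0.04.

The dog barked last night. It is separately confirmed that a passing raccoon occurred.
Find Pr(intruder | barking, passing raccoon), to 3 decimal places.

Under noisy-OR, P(barking | causes) = 1 − (1−0.04)·∏(1−qᵢ) over the active causes.
Sum P(barking|·) weighted by the priors over both values of intruder:
  P(barking | passing raccoon) = 0.57856*0.74 + 0.791387*0.26
        = 0.428134 + 0.205761 = 0.633895
Keeping only the intruder-present terms gives 0.205761, so
  P(intruder | barking, passing raccoon) = 0.205761 / 0.633895 ≈ 0.325

Pr(intruder | barking, passing raccoon) ≈ 0.325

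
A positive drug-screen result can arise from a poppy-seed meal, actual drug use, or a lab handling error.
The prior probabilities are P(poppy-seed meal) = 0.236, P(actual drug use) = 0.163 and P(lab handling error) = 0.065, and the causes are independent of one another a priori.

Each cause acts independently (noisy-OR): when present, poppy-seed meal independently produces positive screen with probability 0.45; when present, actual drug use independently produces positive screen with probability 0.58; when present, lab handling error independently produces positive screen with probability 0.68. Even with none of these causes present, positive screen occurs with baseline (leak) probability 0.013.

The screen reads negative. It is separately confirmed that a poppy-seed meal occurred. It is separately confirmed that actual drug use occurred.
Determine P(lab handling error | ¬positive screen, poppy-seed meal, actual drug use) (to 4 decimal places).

P(lab handling error | ¬positive screen, poppy-seed meal, actual drug use) ≈ 0.0218

Under noisy-OR, P(positive screen | causes) = 1 − (1−0.013)·∏(1−qᵢ) over the active causes.
Numerator (weight on configurations with lab handling error): 0.072959*0.065 = 0.004742
Normalizer over all consistent configurations: 0.227997*0.935 + 0.072959*0.065 = 0.217919
P(lab handling error | ¬positive screen, poppy-seed meal, actual drug use) = 0.004742/0.217919 ≈ 0.0218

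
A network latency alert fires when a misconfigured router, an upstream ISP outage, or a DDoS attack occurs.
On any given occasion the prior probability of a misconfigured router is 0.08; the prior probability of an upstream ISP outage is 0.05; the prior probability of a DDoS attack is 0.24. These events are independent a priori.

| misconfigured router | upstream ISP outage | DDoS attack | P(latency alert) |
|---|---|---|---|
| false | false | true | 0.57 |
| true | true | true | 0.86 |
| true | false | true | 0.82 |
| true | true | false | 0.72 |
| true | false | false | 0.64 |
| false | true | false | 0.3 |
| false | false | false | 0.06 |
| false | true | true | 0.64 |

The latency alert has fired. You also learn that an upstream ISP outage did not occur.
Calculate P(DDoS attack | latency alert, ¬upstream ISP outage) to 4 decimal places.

P(latency alert | ¬upstream ISP outage) = 0.06×0.92×0.76 + 0.57×0.92×0.24 + 0.64×0.08×0.76 + 0.82×0.08×0.24 = 0.041952 + 0.125856 + 0.038912 + 0.015744 = 0.222464
The DDoS attack-present share is 0.125856 + 0.015744 = 0.141600.
Hence the posterior is 0.141600/0.222464 ≈ 0.6365.

P(DDoS attack | latency alert, ¬upstream ISP outage) ≈ 0.6365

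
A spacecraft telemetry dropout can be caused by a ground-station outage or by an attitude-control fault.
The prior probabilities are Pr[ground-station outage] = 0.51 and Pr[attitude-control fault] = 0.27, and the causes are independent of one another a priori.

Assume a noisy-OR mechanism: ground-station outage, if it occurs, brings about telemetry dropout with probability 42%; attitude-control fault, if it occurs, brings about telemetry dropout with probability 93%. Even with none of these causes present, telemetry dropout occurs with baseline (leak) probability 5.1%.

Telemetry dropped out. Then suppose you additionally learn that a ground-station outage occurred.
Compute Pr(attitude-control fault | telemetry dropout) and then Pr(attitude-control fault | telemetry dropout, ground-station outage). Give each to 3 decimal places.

Pr(attitude-control fault | telemetry dropout) ≈ 0.580; Pr(attitude-control fault | telemetry dropout, ground-station outage) ≈ 0.442

Under noisy-OR, P(telemetry dropout | causes) = 1 − (1−0.051)·∏(1−qᵢ) over the active causes.
For the numerator, keep only attitude-control fault=true terms: 0.123511 + 0.132395 = 0.255906
Normalizer over all consistent configurations: 0.051*0.49*0.73 + 0.93357*0.49*0.27 + 0.44958*0.51*0.73 + 0.961471*0.51*0.27 = 0.441528
Posterior = 0.255906 / 0.441528 ≈ 0.580

With the extra evidence:
P(telemetry dropout | ground-station outage) = 0.44958·0.73 + 0.961471·0.27 = 0.328193 + 0.259597 = 0.587790
The attitude-control fault-present share is 0.961471·0.27 = 0.259597.
So P(attitude-control fault | telemetry dropout, ground-station outage) = 0.259597/0.587790 ≈ 0.442.
The drop from 0.580 to 0.442 is the explaining-away (discounting) effect.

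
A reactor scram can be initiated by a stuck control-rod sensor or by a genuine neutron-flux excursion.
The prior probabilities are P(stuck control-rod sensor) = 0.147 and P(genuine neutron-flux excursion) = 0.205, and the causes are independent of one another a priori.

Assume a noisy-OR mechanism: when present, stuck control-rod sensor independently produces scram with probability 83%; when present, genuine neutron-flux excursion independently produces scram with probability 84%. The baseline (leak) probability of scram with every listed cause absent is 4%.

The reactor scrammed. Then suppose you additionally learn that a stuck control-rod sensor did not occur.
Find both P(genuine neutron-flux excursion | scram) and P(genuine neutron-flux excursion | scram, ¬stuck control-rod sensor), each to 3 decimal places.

Under noisy-OR, P(scram | causes) = 1 − (1−0.04)·∏(1−qᵢ) over the active causes.
By total probability over the 4 (stuck control-rod sensor, genuine neutron-flux excursion) configurations:
  P(scram) = 0.04×0.853×0.795 + 0.8464×0.853×0.205 + 0.8368×0.147×0.795 + 0.973888×0.147×0.205
        = 0.027125 + 0.148006 + 0.097793 + 0.029348 = 0.302272
The terms with genuine neutron-flux excursion present sum to 0.177354, so
  P(genuine neutron-flux excursion | scram) = 0.177354 / 0.302272 ≈ 0.587

With the extra evidence:
Numerator (weight on configurations with genuine neutron-flux excursion): 0.8464*0.205 = 0.173512
Normalizer over all consistent configurations: 0.04*0.795 + 0.8464*0.205 = 0.205312
Posterior = 0.173512 / 0.205312 ≈ 0.845
With stuck control-rod sensor excluded, genuine neutron-flux excursion must carry more of the explanatory weight for the scram.

P(genuine neutron-flux excursion | scram) ≈ 0.587; P(genuine neutron-flux excursion | scram, ¬stuck control-rod sensor) ≈ 0.845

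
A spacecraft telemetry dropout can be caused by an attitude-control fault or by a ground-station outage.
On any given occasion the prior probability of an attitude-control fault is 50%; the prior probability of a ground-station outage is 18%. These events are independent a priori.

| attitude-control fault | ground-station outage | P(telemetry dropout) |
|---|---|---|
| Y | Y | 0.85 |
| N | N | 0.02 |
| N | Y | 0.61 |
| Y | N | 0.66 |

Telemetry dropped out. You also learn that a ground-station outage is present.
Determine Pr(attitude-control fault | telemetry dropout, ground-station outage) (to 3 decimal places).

P(telemetry dropout | ground-station outage) = 0.61×0.5 + 0.85×0.5 = 0.305000 + 0.425000 = 0.730000
Restricting to configurations with attitude-control fault present: 0.85×0.5 = 0.425000.
Hence the posterior is 0.425000/0.730000 ≈ 0.582.

Pr(attitude-control fault | telemetry dropout, ground-station outage) ≈ 0.582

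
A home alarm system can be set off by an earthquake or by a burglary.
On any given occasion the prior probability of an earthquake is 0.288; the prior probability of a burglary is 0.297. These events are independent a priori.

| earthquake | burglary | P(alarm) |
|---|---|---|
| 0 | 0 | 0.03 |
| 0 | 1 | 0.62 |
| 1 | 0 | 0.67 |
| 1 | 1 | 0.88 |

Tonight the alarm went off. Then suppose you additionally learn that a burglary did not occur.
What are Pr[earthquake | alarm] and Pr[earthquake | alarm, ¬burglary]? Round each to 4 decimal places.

Numerator (weight on configurations with earthquake): 0.135651 + 0.075272 = 0.210923
Denominator P(alarm): 0.03×0.712×0.703 + 0.62×0.712×0.297 + 0.67×0.288×0.703 + 0.88×0.288×0.297 = 0.357047
Posterior = 0.210923 / 0.357047 ≈ 0.5907

Now also conditioning on burglary≠true:
Enumerate both values of earthquake and weight by the priors:
  P(alarm | ¬burglary) = 0.03·0.712 + 0.67·0.288
        = 0.021360 + 0.192960 = 0.214320
Keeping only the earthquake-present terms gives 0.192960, so
  P(earthquake | alarm, ¬burglary) = 0.192960 / 0.214320 ≈ 0.9003
With burglary excluded, earthquake must carry more of the explanatory weight for the alarm.

Pr[earthquake | alarm] ≈ 0.5907; Pr[earthquake | alarm, ¬burglary] ≈ 0.9003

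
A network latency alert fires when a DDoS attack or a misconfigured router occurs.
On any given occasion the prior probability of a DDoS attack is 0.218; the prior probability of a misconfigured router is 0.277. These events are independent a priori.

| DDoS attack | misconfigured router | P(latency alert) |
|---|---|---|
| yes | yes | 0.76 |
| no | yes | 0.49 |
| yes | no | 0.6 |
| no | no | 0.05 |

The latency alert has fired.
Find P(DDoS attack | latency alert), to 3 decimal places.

P(latency alert) = 0.05×0.782×0.723 + 0.49×0.782×0.277 + 0.6×0.218×0.723 + 0.76×0.218×0.277 = 0.028269 + 0.106141 + 0.094568 + 0.045893 = 0.274871
Restricting to configurations with DDoS attack present: 0.094568 + 0.045893 = 0.140461.
P(DDoS attack | latency alert) = 0.140461 / 0.274871 ≈ 0.511

P(DDoS attack | latency alert) ≈ 0.511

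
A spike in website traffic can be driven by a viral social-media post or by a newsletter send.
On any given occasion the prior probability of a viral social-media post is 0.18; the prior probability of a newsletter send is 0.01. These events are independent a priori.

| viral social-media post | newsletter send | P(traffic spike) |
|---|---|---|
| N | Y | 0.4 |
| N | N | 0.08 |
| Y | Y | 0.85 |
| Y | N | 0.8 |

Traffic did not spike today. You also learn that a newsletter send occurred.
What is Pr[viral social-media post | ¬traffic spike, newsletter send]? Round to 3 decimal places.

Pr[viral social-media post | ¬traffic spike, newsletter send] ≈ 0.052

Numerator (weight on configurations with viral social-media post): 0.15·0.18 = 0.027000
Denominator P(¬traffic spike | newsletter send): 0.6·0.82 + 0.15·0.18 = 0.519000
P(viral social-media post | ¬traffic spike, newsletter send) = 0.027000/0.519000 ≈ 0.052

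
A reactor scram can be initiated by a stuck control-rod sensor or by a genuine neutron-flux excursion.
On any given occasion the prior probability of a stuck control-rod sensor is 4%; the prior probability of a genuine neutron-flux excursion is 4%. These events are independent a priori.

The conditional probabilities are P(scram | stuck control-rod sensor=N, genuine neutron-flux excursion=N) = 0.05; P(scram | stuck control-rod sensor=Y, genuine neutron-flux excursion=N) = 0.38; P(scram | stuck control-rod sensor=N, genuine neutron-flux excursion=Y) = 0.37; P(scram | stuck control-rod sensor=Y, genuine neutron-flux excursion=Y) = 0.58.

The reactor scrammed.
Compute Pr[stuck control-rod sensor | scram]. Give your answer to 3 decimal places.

Enumerate the 4 (stuck control-rod sensor, genuine neutron-flux excursion) configurations and weight by the priors:
  P(scram) = 0.05×0.96×0.96 + 0.37×0.96×0.04 + 0.38×0.04×0.96 + 0.58×0.04×0.04
        = 0.046080 + 0.014208 + 0.014592 + 0.000928 = 0.075808
The terms with stuck control-rod sensor present sum to 0.015520, so
  P(stuck control-rod sensor | scram) = 0.015520 / 0.075808 ≈ 0.205

Pr[stuck control-rod sensor | scram] ≈ 0.205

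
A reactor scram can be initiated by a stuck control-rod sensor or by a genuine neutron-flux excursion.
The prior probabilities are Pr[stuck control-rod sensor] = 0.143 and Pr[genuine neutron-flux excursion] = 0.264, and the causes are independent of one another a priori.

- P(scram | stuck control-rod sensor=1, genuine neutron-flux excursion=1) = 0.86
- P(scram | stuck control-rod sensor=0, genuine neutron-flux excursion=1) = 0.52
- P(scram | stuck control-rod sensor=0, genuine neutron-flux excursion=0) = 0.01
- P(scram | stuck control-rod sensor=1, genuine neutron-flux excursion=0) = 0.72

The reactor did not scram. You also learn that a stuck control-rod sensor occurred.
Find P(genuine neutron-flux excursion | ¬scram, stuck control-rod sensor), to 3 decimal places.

P(genuine neutron-flux excursion | ¬scram, stuck control-rod sensor) ≈ 0.152

P(¬scram | stuck control-rod sensor) = 0.28*0.736 + 0.14*0.264 = 0.206080 + 0.036960 = 0.243040
The genuine neutron-flux excursion-present share is 0.14*0.264 = 0.036960.
P(genuine neutron-flux excursion | ¬scram, stuck control-rod sensor) = 0.036960 / 0.243040 ≈ 0.152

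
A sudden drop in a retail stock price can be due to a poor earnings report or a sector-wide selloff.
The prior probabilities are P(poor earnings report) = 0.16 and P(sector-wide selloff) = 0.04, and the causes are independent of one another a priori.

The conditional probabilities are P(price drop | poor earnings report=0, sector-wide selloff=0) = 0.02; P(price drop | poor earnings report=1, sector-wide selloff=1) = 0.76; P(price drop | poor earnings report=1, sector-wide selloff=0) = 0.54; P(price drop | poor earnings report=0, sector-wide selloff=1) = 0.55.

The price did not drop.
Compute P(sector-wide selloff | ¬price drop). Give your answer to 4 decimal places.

P(¬price drop) = 0.98×0.84×0.96 + 0.45×0.84×0.04 + 0.46×0.16×0.96 + 0.24×0.16×0.04 = 0.790272 + 0.015120 + 0.070656 + 0.001536 = 0.877584
Of this, 0.016656 comes from 0.015120 + 0.001536 (the sector-wide selloff=true cases).
Hence the posterior is 0.016656/0.877584 ≈ 0.0190.

P(sector-wide selloff | ¬price drop) ≈ 0.0190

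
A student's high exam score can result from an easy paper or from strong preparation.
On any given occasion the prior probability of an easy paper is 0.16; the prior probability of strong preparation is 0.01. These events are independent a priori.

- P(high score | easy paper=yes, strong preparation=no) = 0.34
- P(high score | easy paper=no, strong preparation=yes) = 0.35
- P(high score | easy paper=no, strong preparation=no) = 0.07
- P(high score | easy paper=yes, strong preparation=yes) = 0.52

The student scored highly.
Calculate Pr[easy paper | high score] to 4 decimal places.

P(high score) = 0.07*0.84*0.99 + 0.35*0.84*0.01 + 0.34*0.16*0.99 + 0.52*0.16*0.01 = 0.058212 + 0.002940 + 0.053856 + 0.000832 = 0.115840
Of this, 0.054688 comes from 0.053856 + 0.000832 (the easy paper=true cases).
So P(easy paper | high score) = 0.054688/0.115840 ≈ 0.4721.

Pr[easy paper | high score] ≈ 0.4721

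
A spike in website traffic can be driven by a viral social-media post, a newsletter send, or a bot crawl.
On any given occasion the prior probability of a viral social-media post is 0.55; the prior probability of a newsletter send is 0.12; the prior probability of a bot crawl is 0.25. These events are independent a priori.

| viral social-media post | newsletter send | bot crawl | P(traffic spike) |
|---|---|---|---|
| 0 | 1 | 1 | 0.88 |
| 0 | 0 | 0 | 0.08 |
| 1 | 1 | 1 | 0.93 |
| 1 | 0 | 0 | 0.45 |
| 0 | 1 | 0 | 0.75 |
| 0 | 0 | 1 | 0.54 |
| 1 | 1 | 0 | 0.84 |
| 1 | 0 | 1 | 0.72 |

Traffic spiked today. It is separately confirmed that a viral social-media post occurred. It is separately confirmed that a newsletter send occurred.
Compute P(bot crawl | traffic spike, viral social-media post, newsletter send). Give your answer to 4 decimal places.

P(traffic spike | viral social-media post, newsletter send) = 0.84×0.75 + 0.93×0.25 = 0.630000 + 0.232500 = 0.862500
Of this, 0.232500 comes from 0.93×0.25 (the bot crawl=true cases).
P(bot crawl | traffic spike, viral social-media post, newsletter send) = 0.232500 / 0.862500 ≈ 0.2696

P(bot crawl | traffic spike, viral social-media post, newsletter send) ≈ 0.2696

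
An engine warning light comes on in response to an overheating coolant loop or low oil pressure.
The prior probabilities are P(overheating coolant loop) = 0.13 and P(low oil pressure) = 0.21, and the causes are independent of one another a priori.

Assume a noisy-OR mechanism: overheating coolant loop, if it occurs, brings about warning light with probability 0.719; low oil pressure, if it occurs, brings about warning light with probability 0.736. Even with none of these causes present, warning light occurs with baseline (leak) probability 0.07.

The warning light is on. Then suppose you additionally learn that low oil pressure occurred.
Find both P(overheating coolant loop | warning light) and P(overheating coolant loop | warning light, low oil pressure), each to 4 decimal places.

P(overheating coolant loop | warning light) ≈ 0.3526; P(overheating coolant loop | warning light, low oil pressure) ≈ 0.1557

Under noisy-OR, P(warning light | causes) = 1 − (1−0.07)·∏(1−qᵢ) over the active causes.
Sum P(warning light|·) weighted by the priors over the 4 (overheating coolant loop, low oil pressure) configurations:
  P(warning light) = 0.07·0.87·0.79 + 0.75448·0.87·0.21 + 0.73867·0.13·0.79 + 0.931009·0.13·0.21
        = 0.048111 + 0.137843 + 0.075861 + 0.025417 = 0.287232
Configurations with overheating coolant loop contribute 0.101278, so
  P(overheating coolant loop | warning light) = 0.101278 / 0.287232 ≈ 0.3526

With the extra evidence:
Sum P(warning light|·) weighted by the priors over both values of overheating coolant loop:
  P(warning light | low oil pressure) = 0.75448×0.87 + 0.931009×0.13
        = 0.656398 + 0.121031 = 0.777429
The terms with overheating coolant loop present sum to 0.121031, so
  P(overheating coolant loop | warning light, low oil pressure) = 0.121031 / 0.777429 ≈ 0.1557
The drop from 0.3526 to 0.1557 is the explaining-away (discounting) effect.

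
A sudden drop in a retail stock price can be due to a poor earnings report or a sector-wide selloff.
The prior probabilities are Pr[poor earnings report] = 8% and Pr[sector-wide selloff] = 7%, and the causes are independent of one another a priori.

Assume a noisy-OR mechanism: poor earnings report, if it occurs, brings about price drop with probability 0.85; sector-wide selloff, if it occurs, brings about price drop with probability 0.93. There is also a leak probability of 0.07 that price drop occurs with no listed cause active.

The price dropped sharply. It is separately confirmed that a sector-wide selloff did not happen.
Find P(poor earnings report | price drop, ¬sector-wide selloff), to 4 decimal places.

P(poor earnings report | price drop, ¬sector-wide selloff) ≈ 0.5167

Under noisy-OR, P(price drop | causes) = 1 − (1−0.07)·∏(1−qᵢ) over the active causes.
For the numerator, keep only poor earnings report=true terms: 0.8605·0.08 = 0.068840
Denominator P(price drop | ¬sector-wide selloff): 0.07·0.92 + 0.8605·0.08 = 0.133240
Posterior = 0.068840 / 0.133240 ≈ 0.5167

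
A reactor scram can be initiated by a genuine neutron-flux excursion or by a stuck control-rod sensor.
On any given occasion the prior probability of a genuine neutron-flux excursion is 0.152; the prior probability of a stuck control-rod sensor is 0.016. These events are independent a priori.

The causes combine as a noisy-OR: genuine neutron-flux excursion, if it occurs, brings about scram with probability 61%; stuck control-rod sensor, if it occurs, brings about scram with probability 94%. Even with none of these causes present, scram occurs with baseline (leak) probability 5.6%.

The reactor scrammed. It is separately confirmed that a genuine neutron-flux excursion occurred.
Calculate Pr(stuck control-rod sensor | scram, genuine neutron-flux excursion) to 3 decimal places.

Under noisy-OR, P(scram | causes) = 1 − (1−0.056)·∏(1−qᵢ) over the active causes.
P(scram | genuine neutron-flux excursion) = 0.63184*0.984 + 0.97791*0.016 = 0.621731 + 0.015647 = 0.637378
Restricting to configurations with stuck control-rod sensor present: 0.97791*0.016 = 0.015647.
Hence the posterior is 0.015647/0.637378 ≈ 0.025.

Pr(stuck control-rod sensor | scram, genuine neutron-flux excursion) ≈ 0.025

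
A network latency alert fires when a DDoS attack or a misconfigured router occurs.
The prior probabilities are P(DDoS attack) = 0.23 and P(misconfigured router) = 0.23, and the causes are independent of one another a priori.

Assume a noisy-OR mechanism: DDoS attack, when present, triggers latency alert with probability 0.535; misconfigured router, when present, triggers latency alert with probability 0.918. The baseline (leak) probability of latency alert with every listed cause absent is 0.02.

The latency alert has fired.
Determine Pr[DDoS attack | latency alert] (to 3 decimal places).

Under noisy-OR, P(latency alert | causes) = 1 − (1−0.02)·∏(1−qᵢ) over the active causes.
Numerator (weight on configurations with DDoS attack): 0.096396 + 0.050923 = 0.147319
Normalizer over all consistent configurations: 0.02·0.77·0.77 + 0.91964·0.77·0.23 + 0.5443·0.23·0.77 + 0.962633·0.23·0.23 = 0.322045
Posterior = 0.147319 / 0.322045 ≈ 0.457

Pr[DDoS attack | latency alert] ≈ 0.457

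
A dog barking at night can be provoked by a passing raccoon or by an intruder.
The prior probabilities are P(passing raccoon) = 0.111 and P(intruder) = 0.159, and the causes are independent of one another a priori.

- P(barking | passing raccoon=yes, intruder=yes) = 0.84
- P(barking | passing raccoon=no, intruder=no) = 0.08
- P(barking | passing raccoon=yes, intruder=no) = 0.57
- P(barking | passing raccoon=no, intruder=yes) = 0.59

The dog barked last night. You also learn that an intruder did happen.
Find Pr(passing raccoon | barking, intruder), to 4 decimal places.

Pr(passing raccoon | barking, intruder) ≈ 0.1509

By total probability over both values of passing raccoon:
  P(barking | intruder) = 0.59·0.889 + 0.84·0.111
        = 0.524510 + 0.093240 = 0.617750
Keeping only the passing raccoon-present terms gives 0.093240, so
  P(passing raccoon | barking, intruder) = 0.093240 / 0.617750 ≈ 0.1509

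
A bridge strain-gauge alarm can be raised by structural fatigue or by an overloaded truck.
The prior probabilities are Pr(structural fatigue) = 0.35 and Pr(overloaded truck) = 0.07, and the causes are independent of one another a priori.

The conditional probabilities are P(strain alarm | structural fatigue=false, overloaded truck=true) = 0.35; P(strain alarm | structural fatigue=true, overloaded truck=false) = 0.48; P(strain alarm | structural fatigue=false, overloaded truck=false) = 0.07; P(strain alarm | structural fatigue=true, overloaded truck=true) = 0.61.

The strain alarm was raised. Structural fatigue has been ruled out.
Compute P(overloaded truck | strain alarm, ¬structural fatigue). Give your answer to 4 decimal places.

P(overloaded truck | strain alarm, ¬structural fatigue) ≈ 0.2734

Enumerate both values of overloaded truck and weight by the priors:
  P(strain alarm | ¬structural fatigue) = 0.07×0.93 + 0.35×0.07
        = 0.065100 + 0.024500 = 0.089600
Keeping only the overloaded truck-present terms gives 0.024500, so
  P(overloaded truck | strain alarm, ¬structural fatigue) = 0.024500 / 0.089600 ≈ 0.2734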